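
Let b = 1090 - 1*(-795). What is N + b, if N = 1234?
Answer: 3119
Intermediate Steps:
b = 1885 (b = 1090 + 795 = 1885)
N + b = 1234 + 1885 = 3119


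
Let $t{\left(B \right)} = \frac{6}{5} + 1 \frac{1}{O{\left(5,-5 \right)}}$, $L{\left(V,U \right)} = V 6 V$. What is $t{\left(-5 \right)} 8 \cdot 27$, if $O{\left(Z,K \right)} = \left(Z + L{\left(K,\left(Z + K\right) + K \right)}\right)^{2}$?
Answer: $\frac{6227496}{24025} \approx 259.21$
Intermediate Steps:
$L{\left(V,U \right)} = 6 V^{2}$ ($L{\left(V,U \right)} = 6 V V = 6 V^{2}$)
$O{\left(Z,K \right)} = \left(Z + 6 K^{2}\right)^{2}$
$t{\left(B \right)} = \frac{28831}{24025}$ ($t{\left(B \right)} = \frac{6}{5} + 1 \frac{1}{\left(5 + 6 \left(-5\right)^{2}\right)^{2}} = 6 \cdot \frac{1}{5} + 1 \frac{1}{\left(5 + 6 \cdot 25\right)^{2}} = \frac{6}{5} + 1 \frac{1}{\left(5 + 150\right)^{2}} = \frac{6}{5} + 1 \frac{1}{155^{2}} = \frac{6}{5} + 1 \cdot \frac{1}{24025} = \frac{6}{5} + \frac{1}{24025} = \frac{28831}{24025}$)
$t{\left(-5 \right)} 8 \cdot 27 = \frac{28831}{24025} \cdot 8 \cdot 27 = \frac{230648}{24025} \cdot 27 = \frac{6227496}{24025}$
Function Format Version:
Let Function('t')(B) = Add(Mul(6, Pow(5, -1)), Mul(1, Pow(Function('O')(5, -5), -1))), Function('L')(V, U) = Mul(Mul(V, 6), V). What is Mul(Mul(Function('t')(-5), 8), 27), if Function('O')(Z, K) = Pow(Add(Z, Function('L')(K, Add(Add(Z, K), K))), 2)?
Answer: Rational(6227496, 24025) ≈ 259.21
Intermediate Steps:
Function('L')(V, U) = Mul(6, Pow(V, 2)) (Function('L')(V, U) = Mul(Mul(6, V), V) = Mul(6, Pow(V, 2)))
Function('O')(Z, K) = Pow(Add(Z, Mul(6, Pow(K, 2))), 2)
Function('t')(B) = Rational(28831, 24025) (Function('t')(B) = Add(Mul(6, Pow(5, -1)), Mul(1, Pow(Pow(Add(5, Mul(6, Pow(-5, 2))), 2), -1))) = Add(Mul(6, Rational(1, 5)), Mul(1, Pow(Pow(Add(5, Mul(6, 25)), 2), -1))) = Add(Rational(6, 5), Mul(1, Pow(Pow(Add(5, 150), 2), -1))) = Add(Rational(6, 5), Mul(1, Pow(Pow(155, 2), -1))) = Add(Rational(6, 5), Mul(1, Pow(24025, -1))) = Add(Rational(6, 5), Mul(1, Rational(1, 24025))) = Add(Rational(6, 5), Rational(1, 24025)) = Rational(28831, 24025))
Mul(Mul(Function('t')(-5), 8), 27) = Mul(Mul(Rational(28831, 24025), 8), 27) = Mul(Rational(230648, 24025), 27) = Rational(6227496, 24025)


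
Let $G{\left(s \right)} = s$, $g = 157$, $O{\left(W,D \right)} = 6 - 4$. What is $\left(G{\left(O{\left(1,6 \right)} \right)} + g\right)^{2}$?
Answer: $25281$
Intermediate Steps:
$O{\left(W,D \right)} = 2$
$\left(G{\left(O{\left(1,6 \right)} \right)} + g\right)^{2} = \left(2 + 157\right)^{2} = 159^{2} = 25281$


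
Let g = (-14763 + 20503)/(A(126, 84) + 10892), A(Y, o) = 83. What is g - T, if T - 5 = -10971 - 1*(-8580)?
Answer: 5238418/2195 ≈ 2386.5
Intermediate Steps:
T = -2386 (T = 5 + (-10971 - 1*(-8580)) = 5 + (-10971 + 8580) = 5 - 2391 = -2386)
g = 1148/2195 (g = (-14763 + 20503)/(83 + 10892) = 5740/10975 = 5740*(1/10975) = 1148/2195 ≈ 0.52301)
g - T = 1148/2195 - 1*(-2386) = 1148/2195 + 2386 = 5238418/2195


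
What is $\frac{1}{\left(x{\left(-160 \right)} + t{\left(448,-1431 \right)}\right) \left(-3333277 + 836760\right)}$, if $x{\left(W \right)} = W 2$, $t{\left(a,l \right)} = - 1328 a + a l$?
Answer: $\frac{1}{3086573785984} \approx 3.2398 \cdot 10^{-13}$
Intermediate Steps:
$x{\left(W \right)} = 2 W$
$\frac{1}{\left(x{\left(-160 \right)} + t{\left(448,-1431 \right)}\right) \left(-3333277 + 836760\right)} = \frac{1}{\left(2 \left(-160\right) + 448 \left(-1328 - 1431\right)\right) \left(-3333277 + 836760\right)} = \frac{1}{\left(-320 + 448 \left(-2759\right)\right) \left(-2496517\right)} = \frac{1}{\left(-320 - 1236032\right) \left(-2496517\right)} = \frac{1}{\left(-1236352\right) \left(-2496517\right)} = \frac{1}{3086573785984}$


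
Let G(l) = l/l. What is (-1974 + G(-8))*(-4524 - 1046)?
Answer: 10989610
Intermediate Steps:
G(l) = 1
(-1974 + G(-8))*(-4524 - 1046) = (-1974 + 1)*(-4524 - 1046) = -1973*(-5570) = 10989610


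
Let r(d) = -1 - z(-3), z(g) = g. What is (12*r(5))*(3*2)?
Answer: 144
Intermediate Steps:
r(d) = 2 (r(d) = -1 - 1*(-3) = -1 + 3 = 2)
(12*r(5))*(3*2) = (12*2)*(3*2) = 24*6 = 144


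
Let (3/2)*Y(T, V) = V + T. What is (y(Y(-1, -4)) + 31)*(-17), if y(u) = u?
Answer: -1411/3 ≈ -470.33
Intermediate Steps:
Y(T, V) = 2*T/3 + 2*V/3 (Y(T, V) = 2*(V + T)/3 = 2*(T + V)/3 = 2*T/3 + 2*V/3)
(y(Y(-1, -4)) + 31)*(-17) = (((⅔)*(-1) + (⅔)*(-4)) + 31)*(-17) = ((-⅔ - 8/3) + 31)*(-17) = (-10/3 + 31)*(-17) = (83/3)*(-17) = -1411/3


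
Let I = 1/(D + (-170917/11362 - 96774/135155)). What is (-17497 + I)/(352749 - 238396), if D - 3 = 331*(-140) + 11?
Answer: -1245153826111428061/8137799354273081599 ≈ -0.15301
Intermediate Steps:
D = -46326 (D = 3 + (331*(-140) + 11) = 3 + (-46340 + 11) = 3 - 46329 = -46326)
I = -1535631110/71163846635183 (I = 1/(-46326 + (-170917/11362 - 96774/135155)) = 1/(-46326 - 24199833323/1535631110) = 1/(-71163846635183/1535631110) = -1535631110/71163846635183 ≈ -2.1579e-5)
(-17497 + I)/(352749 - 238396) = (-17497 - 1535631110/71163846635183)/(352749 - 238396) = -1245153826111428061/71163846635183/114353 = -1245153826111428061/71163846635183*1/114353 = -1245153826111428061/8137799354273081599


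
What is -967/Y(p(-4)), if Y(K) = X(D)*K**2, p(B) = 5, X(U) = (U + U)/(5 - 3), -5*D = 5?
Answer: 967/25 ≈ 38.680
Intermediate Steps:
D = -1 (D = -1/5*5 = -1)
X(U) = U (X(U) = (2*U)/2 = (2*U)*(1/2) = U)
Y(K) = -K**2
-967/Y(p(-4)) = -967/((-1*5**2)) = -967/((-1*25)) = -967/(-25) = -967*(-1/25) = 967/25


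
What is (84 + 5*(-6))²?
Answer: 2916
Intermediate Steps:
(84 + 5*(-6))² = (84 - 30)² = 54² = 2916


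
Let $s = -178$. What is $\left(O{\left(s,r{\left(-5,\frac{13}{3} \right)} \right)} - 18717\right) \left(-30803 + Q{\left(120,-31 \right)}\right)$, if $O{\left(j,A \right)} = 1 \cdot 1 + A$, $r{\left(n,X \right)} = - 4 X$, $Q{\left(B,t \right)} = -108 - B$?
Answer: $\frac{1743942200}{3} \approx 5.8131 \cdot 10^{8}$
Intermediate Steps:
$O{\left(j,A \right)} = 1 + A$
$\left(O{\left(s,r{\left(-5,\frac{13}{3} \right)} \right)} - 18717\right) \left(-30803 + Q{\left(120,-31 \right)}\right) = \left(\left(1 - 4 \cdot \frac{13}{3}\right) - 18717\right) \left(-30803 - 228\right) = \left(\left(1 - 4 \cdot 13 \cdot \frac{1}{3}\right) - 18717\right) \left(-30803 - 228\right) = \left(\left(1 - \frac{52}{3}\right) - 18717\right) \left(-30803 - 228\right) = \left(\left(1 - \frac{52}{3}\right) - 18717\right) \left(-31031\right) = \left(- \frac{49}{3} - 18717\right) \left(-31031\right) = \left(- \frac{56200}{3}\right) \left(-31031\right) = \frac{1743942200}{3}$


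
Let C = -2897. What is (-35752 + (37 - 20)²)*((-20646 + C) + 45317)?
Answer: -772171362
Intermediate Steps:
(-35752 + (37 - 20)²)*((-20646 + C) + 45317) = (-35752 + (37 - 20)²)*((-20646 - 2897) + 45317) = (-35752 + 17²)*(-23543 + 45317) = (-35752 + 289)*21774 = -35463*21774 = -772171362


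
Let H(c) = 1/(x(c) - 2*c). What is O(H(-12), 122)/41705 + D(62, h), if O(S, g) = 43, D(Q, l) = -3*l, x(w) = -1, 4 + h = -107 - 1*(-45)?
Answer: 8257633/41705 ≈ 198.00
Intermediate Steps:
h = -66 (h = -4 + (-107 - 1*(-45)) = -4 + (-107 + 45) = -4 - 62 = -66)
H(c) = 1/(-1 - 2*c)
O(H(-12), 122)/41705 + D(62, h) = 43/41705 - 3*(-66) = 43*(1/41705) + 198 = 43/41705 + 198 = 8257633/41705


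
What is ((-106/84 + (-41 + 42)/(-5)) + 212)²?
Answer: 1954789369/44100 ≈ 44326.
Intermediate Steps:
((-106/84 + (-41 + 42)/(-5)) + 212)² = ((-106*1/84 + 1*(-⅕)) + 212)² = ((-53/42 - ⅕) + 212)² = (-307/210 + 212)² = (44213/210)² = 1954789369/44100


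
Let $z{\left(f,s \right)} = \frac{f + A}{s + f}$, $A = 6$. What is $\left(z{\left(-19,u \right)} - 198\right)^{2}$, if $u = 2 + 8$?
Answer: $\frac{3129361}{81} \approx 38634.0$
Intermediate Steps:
$u = 10$
$z{\left(f,s \right)} = \frac{6 + f}{f + s}$ ($z{\left(f,s \right)} = \frac{f + 6}{s + f} = \frac{6 + f}{f + s}$)
$\left(z{\left(-19,u \right)} - 198\right)^{2} = \left(\frac{6 - 19}{-19 + 10} - 198\right)^{2} = \left(\frac{1}{-9} \left(-13\right) - 198\right)^{2} = \left(\left(- \frac{1}{9}\right) \left(-13\right) - 198\right)^{2} = \left(\frac{13}{9} - 198\right)^{2} = \left(- \frac{1769}{9}\right)^{2} = \frac{3129361}{81}$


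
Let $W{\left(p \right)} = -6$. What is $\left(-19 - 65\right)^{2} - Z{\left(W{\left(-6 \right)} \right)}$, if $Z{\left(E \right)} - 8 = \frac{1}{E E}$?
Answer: $\frac{253727}{36} \approx 7048.0$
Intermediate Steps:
$Z{\left(E \right)} = 8 + \frac{1}{E^{2}}$ ($Z{\left(E \right)} = 8 + \frac{1}{E E} = 8 + \frac{1}{E^{2}}$)
$\left(-19 - 65\right)^{2} - Z{\left(W{\left(-6 \right)} \right)} = \left(-19 - 65\right)^{2} - \left(8 + \frac{1}{36}\right) = \left(-84\right)^{2} - \left(8 + \frac{1}{36}\right) = 7056 - \frac{289}{36} = \frac{253727}{36}$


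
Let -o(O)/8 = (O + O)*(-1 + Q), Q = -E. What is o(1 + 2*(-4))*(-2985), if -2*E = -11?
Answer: 2173080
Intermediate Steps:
E = 11/2 (E = -½*(-11) = 11/2 ≈ 5.5000)
Q = -11/2 (Q = -1*11/2 = -11/2 ≈ -5.5000)
o(O) = 104*O (o(O) = -8*(O + O)*(-1 - 11/2) = -8*2*O*(-13)/2 = -(-104)*O = 104*O)
o(1 + 2*(-4))*(-2985) = (104*(1 + 2*(-4)))*(-2985) = (104*(1 - 8))*(-2985) = (104*(-7))*(-2985) = -728*(-2985) = 2173080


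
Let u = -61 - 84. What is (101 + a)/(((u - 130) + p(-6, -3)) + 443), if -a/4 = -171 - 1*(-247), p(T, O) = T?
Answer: -203/162 ≈ -1.2531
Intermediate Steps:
u = -145
a = -304 (a = -4*(-171 - 1*(-247)) = -4*(-171 + 247) = -4*76 = -304)
(101 + a)/(((u - 130) + p(-6, -3)) + 443) = (101 - 304)/(((-145 - 130) - 6) + 443) = -203/((-275 - 6) + 443) = -203/(-281 + 443) = -203/162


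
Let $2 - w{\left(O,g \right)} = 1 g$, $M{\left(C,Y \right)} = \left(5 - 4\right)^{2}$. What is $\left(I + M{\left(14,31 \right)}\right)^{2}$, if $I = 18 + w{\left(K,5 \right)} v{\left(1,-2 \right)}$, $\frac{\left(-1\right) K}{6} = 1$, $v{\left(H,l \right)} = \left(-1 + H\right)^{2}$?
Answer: $361$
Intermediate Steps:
$M{\left(C,Y \right)} = 1$ ($M{\left(C,Y \right)} = 1^{2} = 1$)
$K = -6$ ($K = \left(-6\right) 1 = -6$)
$w{\left(O,g \right)} = 2 - g$ ($w{\left(O,g \right)} = 2 - 1 g = 2 - g$)
$I = 18$ ($I = 18 + \left(2 - 5\right) \left(-1 + 1\right)^{2} = 18 + \left(2 - 5\right) 0^{2} = 18 - 0 = 18 + 0 = 18$)
$\left(I + M{\left(14,31 \right)}\right)^{2} = \left(18 + 1\right)^{2} = 19^{2} = 361$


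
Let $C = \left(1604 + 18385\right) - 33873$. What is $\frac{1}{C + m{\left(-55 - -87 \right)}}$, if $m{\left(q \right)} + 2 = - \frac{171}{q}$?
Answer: $- \frac{32}{444523} \approx -7.1987 \cdot 10^{-5}$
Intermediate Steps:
$m{\left(q \right)} = -2 - \frac{171}{q}$
$C = -13884$ ($C = 19989 - 33873 = -13884$)
$\frac{1}{C + m{\left(-55 - -87 \right)}} = \frac{1}{-13884 - \left(2 + \frac{171}{-55 - -87}\right)} = \frac{1}{-13884 - \left(2 + \frac{171}{-55 + 87}\right)} = \frac{1}{-13884 - \left(2 + \frac{171}{32}\right)} = \frac{1}{-13884 - \frac{235}{32}} = \frac{1}{- \frac{444523}{32}} = - \frac{32}{444523}$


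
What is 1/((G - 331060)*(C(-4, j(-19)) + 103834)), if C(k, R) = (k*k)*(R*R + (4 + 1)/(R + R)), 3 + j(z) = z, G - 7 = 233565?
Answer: -11/119650726944 ≈ -9.1934e-11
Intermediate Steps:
G = 233572 (G = 7 + 233565 = 233572)
j(z) = -3 + z
C(k, R) = k**2*(R**2 + 5/(2*R)) (C(k, R) = k**2*(R**2 + 5/((2*R))) = k**2*(R**2 + 5*(1/(2*R))) = k**2*(R**2 + 5/(2*R)))
1/((G - 331060)*(C(-4, j(-19)) + 103834)) = 1/((233572 - 331060)*((-4)**2*(5/2 + (-3 - 19)**3)/(-3 - 19) + 103834)) = 1/(-97488*(16*(5/2 + (-22)**3)/(-22) + 103834)) = 1/(-97488*(-1/22*16*(5/2 - 10648) + 103834)) = 1/(-97488*(-1/22*16*(-21291/2) + 103834)) = 1/(-97488*(85164/11 + 103834)) = 1/(-97488*1227338/11) = 1/(-119650726944/11) = -11/119650726944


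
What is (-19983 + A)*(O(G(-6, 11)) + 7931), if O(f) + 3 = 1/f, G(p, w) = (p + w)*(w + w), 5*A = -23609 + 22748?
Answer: -43942417428/275 ≈ -1.5979e+8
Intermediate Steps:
A = -861/5 (A = (-23609 + 22748)/5 = (⅕)*(-861) = -861/5 ≈ -172.20)
G(p, w) = 2*w*(p + w) (G(p, w) = (p + w)*(2*w) = 2*w*(p + w))
O(f) = -3 + 1/f
(-19983 + A)*(O(G(-6, 11)) + 7931) = (-19983 - 861/5)*((-3 + 1/(2*11*(-6 + 11))) + 7931) = -100776*((-3 + 1/(2*11*5)) + 7931)/5 = -100776*((-3 + 1/110) + 7931)/5 = -100776*(-329/110 + 7931)/5 = -100776/5*872081/110 = -43942417428/275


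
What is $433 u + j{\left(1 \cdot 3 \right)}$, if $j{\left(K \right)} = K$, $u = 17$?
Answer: $7364$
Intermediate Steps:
$433 u + j{\left(1 \cdot 3 \right)} = 433 \cdot 17 + 1 \cdot 3 = 7361 + 3 = 7364$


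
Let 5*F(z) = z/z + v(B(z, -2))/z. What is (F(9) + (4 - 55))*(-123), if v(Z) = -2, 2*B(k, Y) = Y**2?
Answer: 93808/15 ≈ 6253.9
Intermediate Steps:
B(k, Y) = Y**2/2
F(z) = 1/5 - 2/(5*z) (F(z) = (z/z - 2/z)/5 = (1 - 2/z)/5 = 1/5 - 2/(5*z))
(F(9) + (4 - 55))*(-123) = ((1/5)*(-2 + 9)/9 + (4 - 55))*(-123) = ((1/5)*(1/9)*7 - 51)*(-123) = (7/45 - 51)*(-123) = -2288/45*(-123) = 93808/15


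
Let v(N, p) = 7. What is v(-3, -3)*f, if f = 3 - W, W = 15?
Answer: -84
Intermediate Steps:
f = -12 (f = 3 - 1*15 = 3 - 15 = -12)
v(-3, -3)*f = 7*(-12) = -84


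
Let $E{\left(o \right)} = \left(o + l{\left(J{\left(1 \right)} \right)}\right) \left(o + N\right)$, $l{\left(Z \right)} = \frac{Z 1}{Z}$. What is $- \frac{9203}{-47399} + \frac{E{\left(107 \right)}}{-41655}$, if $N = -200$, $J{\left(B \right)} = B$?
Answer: $\frac{286475507}{658135115} \approx 0.43528$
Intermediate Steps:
$l{\left(Z \right)} = 1$ ($l{\left(Z \right)} = \frac{Z}{Z} = 1$)
$E{\left(o \right)} = \left(1 + o\right) \left(-200 + o\right)$ ($E{\left(o \right)} = \left(o + 1\right) \left(o - 200\right) = \left(1 + o\right) \left(-200 + o\right)$)
$- \frac{9203}{-47399} + \frac{E{\left(107 \right)}}{-41655} = - \frac{9203}{-47399} + \frac{-200 + 107^{2} - 21293}{-41655} = \left(-9203\right) \left(- \frac{1}{47399}\right) + \left(-200 + 11449 - 21293\right) \left(- \frac{1}{41655}\right) = \frac{9203}{47399} - - \frac{3348}{13885} = \frac{9203}{47399} + \frac{3348}{13885} = \frac{286475507}{658135115}$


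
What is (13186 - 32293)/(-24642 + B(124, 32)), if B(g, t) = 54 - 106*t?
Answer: 19107/27980 ≈ 0.68288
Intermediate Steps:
(13186 - 32293)/(-24642 + B(124, 32)) = (13186 - 32293)/(-24642 + (54 - 106*32)) = -19107/(-24642 + (54 - 3392)) = -19107/(-24642 - 3338) = -19107/(-27980) = -19107*(-1/27980) = 19107/27980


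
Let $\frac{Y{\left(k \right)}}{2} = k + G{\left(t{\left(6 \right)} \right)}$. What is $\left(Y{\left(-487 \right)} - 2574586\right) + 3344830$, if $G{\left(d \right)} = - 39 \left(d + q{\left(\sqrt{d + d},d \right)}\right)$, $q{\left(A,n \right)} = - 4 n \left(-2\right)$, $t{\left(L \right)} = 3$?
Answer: $767164$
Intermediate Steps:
$q{\left(A,n \right)} = 8 n$
$G{\left(d \right)} = - 351 d$ ($G{\left(d \right)} = - 39 \left(d + 8 d\right) = - 39 \cdot 9 d = - 351 d$)
$Y{\left(k \right)} = -2106 + 2 k$ ($Y{\left(k \right)} = 2 \left(k - 1053\right) = 2 \left(-1053 + k\right) = -2106 + 2 k$)
$\left(Y{\left(-487 \right)} - 2574586\right) + 3344830 = \left(\left(-2106 + 2 \left(-487\right)\right) - 2574586\right) + 3344830 = \left(\left(-2106 - 974\right) - 2574586\right) + 3344830 = \left(-3080 - 2574586\right) + 3344830 = -2577666 + 3344830 = 767164$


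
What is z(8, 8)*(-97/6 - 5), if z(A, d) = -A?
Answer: 508/3 ≈ 169.33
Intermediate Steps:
z(8, 8)*(-97/6 - 5) = (-1*8)*(-97/6 - 5) = -8*(-97*⅙ - 5) = -8*(-97/6 - 5) = -8*(-127/6) = 508/3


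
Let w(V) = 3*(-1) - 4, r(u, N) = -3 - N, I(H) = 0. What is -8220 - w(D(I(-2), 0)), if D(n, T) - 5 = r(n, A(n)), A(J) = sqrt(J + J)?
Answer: -8213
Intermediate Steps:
A(J) = sqrt(2)*sqrt(J) (A(J) = sqrt(2*J) = sqrt(2)*sqrt(J))
D(n, T) = 2 - sqrt(2)*sqrt(n) (D(n, T) = 5 + (-3 - sqrt(2)*sqrt(n)) = 2 - sqrt(2)*sqrt(n))
w(V) = -7 (w(V) = -3 - 4 = -7)
-8220 - w(D(I(-2), 0)) = -8220 - 1*(-7) = -8220 + 7 = -8213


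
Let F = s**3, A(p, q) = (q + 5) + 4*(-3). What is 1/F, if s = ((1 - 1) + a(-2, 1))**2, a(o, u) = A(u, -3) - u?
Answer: 1/1771561 ≈ 5.6447e-7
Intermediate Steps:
A(p, q) = -7 + q (A(p, q) = (5 + q) - 12 = -7 + q)
a(o, u) = -10 - u (a(o, u) = (-7 - 3) - u = -10 - u)
s = 121 (s = ((1 - 1) + (-10 - 1*1))**2 = (0 + (-10 - 1))**2 = (0 - 11)**2 = (-11)**2 = 121)
F = 1771561 (F = 121**3 = 1771561)
1/F = 1/1771561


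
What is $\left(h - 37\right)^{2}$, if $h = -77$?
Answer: $12996$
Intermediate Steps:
$\left(h - 37\right)^{2} = \left(-77 - 37\right)^{2} = \left(-114\right)^{2} = 12996$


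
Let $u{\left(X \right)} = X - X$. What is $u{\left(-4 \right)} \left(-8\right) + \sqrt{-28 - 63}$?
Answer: $i \sqrt{91} \approx 9.5394 i$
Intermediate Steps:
$u{\left(X \right)} = 0$
$u{\left(-4 \right)} \left(-8\right) + \sqrt{-28 - 63} = 0 \left(-8\right) + \sqrt{-28 - 63} = 0 + \sqrt{-91} = 0 + i \sqrt{91} = i \sqrt{91}$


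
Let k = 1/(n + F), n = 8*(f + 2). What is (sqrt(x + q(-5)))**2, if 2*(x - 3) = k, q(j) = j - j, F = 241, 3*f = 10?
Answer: 5109/1702 ≈ 3.0018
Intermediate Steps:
f = 10/3 (f = (1/3)*10 = 10/3 ≈ 3.3333)
q(j) = 0
n = 128/3 (n = 8*(10/3 + 2) = 8*(16/3) = 128/3 ≈ 42.667)
k = 3/851 (k = 1/(128/3 + 241) = 1/(851/3) = 3/851 ≈ 0.0035253)
x = 5109/1702 (x = 3 + (1/2)*(3/851) = 3 + 3/1702 = 5109/1702 ≈ 3.0018)
(sqrt(x + q(-5)))**2 = (sqrt(5109/1702 + 0))**2 = (sqrt(5109/1702))**2 = (sqrt(8695518)/1702)**2 = 5109/1702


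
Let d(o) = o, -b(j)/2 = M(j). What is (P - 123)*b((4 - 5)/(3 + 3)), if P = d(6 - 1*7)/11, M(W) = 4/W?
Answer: -64992/11 ≈ -5908.4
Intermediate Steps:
b(j) = -8/j
P = -1/11 (P = (6 - 1*7)/11 = (6 - 7)*(1/11) = -1*1/11 = -1/11 ≈ -0.090909)
(P - 123)*b((4 - 5)/(3 + 3)) = (-1/11 - 123)*(-8*(3 + 3)/(4 - 5)) = -(-10832)/(11*((-1/6))) = -(-10832)/(11*((-1*1/6))) = -(-10832)/(11*(-1/6)) = -(-10832)*(-6)/11 = -1354/11*48 = -64992/11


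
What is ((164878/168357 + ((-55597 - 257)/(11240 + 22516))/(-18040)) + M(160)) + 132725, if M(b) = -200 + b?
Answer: 11168540823903011/84172727760 ≈ 1.3269e+5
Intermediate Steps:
((164878/168357 + ((-55597 - 257)/(11240 + 22516))/(-18040)) + M(160)) + 132725 = ((164878/168357 + ((-55597 - 257)/(11240 + 22516))/(-18040)) + (-200 + 160)) + 132725 = ((164878*(1/168357) - 55854/33756*(-1/18040)) - 40) + 132725 = ((23554/24051 - 55854*1/33756*(-1/18040)) - 40) + 132725 = ((23554/24051 - 321/194*(-1/18040)) - 40) + 132725 = ((23554/24051 + 321/3499760) - 40) + 132725 = (82441067411/84172727760 - 40) + 132725 = -3284468042989/84172727760 + 132725 = 11168540823903011/84172727760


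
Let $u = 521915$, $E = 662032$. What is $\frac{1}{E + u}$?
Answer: $\frac{1}{1183947} \approx 8.4463 \cdot 10^{-7}$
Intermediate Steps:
$\frac{1}{E + u} = \frac{1}{662032 + 521915} = \frac{1}{1183947}$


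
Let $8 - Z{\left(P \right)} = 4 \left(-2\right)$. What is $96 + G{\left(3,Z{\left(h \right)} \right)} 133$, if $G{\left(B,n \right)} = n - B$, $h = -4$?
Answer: $1825$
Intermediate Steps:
$Z{\left(P \right)} = 16$ ($Z{\left(P \right)} = 8 - 4 \left(-2\right) = 8 - -8 = 8 + 8 = 16$)
$96 + G{\left(3,Z{\left(h \right)} \right)} 133 = 96 + \left(16 - 3\right) 133 = 96 + 13 \cdot 133 = 96 + 1729 = 1825$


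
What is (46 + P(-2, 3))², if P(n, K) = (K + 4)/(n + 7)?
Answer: 56169/25 ≈ 2246.8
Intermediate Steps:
P(n, K) = (4 + K)/(7 + n)
(46 + P(-2, 3))² = (46 + (4 + 3)/(7 - 2))² = (46 + 7/5)² = (237/5)² = 56169/25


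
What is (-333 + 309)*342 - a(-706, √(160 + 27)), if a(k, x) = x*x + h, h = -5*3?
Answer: -8380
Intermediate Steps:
h = -15
a(k, x) = -15 + x² (a(k, x) = x*x - 15 = x² - 15 = -15 + x²)
(-333 + 309)*342 - a(-706, √(160 + 27)) = (-333 + 309)*342 - (-15 + (√(160 + 27))²) = -24*342 - (-15 + (√187)²) = -8208 - (-15 + 187) = -8208 - 1*172 = -8208 - 172 = -8380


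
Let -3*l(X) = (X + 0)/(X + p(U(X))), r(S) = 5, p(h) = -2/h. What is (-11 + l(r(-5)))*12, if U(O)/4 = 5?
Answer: -6668/49 ≈ -136.08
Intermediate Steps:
U(O) = 20 (U(O) = 4*5 = 20)
l(X) = -X/(3*(-⅒ + X)) (l(X) = -(X + 0)/(3*(X - 2/20)) = -X/(3*(X - 2*1/20)) = -X/(3*(X - ⅒)) = -X/(3*(-⅒ + X)))
(-11 + l(r(-5)))*12 = (-11 - 10*5/(-3 + 30*5))*12 = (-11 - 10*5/(-3 + 150))*12 = (-11 - 10*5/147)*12 = (-11 - 10*5*1/147)*12 = (-11 - 50/147)*12 = -1667/147*12 = -6668/49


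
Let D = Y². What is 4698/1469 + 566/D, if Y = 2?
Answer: 425123/2938 ≈ 144.70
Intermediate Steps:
D = 4 (D = 2² = 4)
4698/1469 + 566/D = 4698/1469 + 566/4 = 4698*(1/1469) + 566*(¼) = 4698/1469 + 283/2 = 425123/2938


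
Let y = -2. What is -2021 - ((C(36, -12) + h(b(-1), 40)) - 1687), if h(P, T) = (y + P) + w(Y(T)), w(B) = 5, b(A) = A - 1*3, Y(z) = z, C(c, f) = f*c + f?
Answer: 111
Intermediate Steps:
C(c, f) = f + c*f (C(c, f) = c*f + f = f + c*f)
b(A) = -3 + A (b(A) = A - 3 = -3 + A)
h(P, T) = 3 + P (h(P, T) = (-2 + P) + 5 = 3 + P)
-2021 - ((C(36, -12) + h(b(-1), 40)) - 1687) = -2021 - ((-12*(1 + 36) + (3 + (-3 - 1))) - 1687) = -2021 - ((-12*37 + (3 - 4)) - 1687) = -2021 - ((-444 - 1) - 1687) = -2021 - (-445 - 1687) = -2021 - 1*(-2132) = -2021 + 2132 = 111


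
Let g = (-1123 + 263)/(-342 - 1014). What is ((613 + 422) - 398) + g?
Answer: 216158/339 ≈ 637.63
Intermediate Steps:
g = 215/339 (g = -860/(-1356) = -860*(-1/1356) = 215/339 ≈ 0.63422)
((613 + 422) - 398) + g = ((613 + 422) - 398) + 215/339 = (1035 - 398) + 215/339 = 637 + 215/339 = 216158/339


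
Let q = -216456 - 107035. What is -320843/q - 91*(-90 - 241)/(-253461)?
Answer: 5505947324/6307104027 ≈ 0.87298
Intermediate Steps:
q = -323491
-320843/q - 91*(-90 - 241)/(-253461) = -320843/(-323491) - 91*(-90 - 241)/(-253461) = -320843*(-1/323491) - 91*(-331)*(-1/253461) = 320843/323491 + 30121*(-1/253461) = 320843/323491 - 2317/19497 = 5505947324/6307104027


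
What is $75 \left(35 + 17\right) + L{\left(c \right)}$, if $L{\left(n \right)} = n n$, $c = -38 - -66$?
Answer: $4684$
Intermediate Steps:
$c = 28$ ($c = -38 + 66 = 28$)
$L{\left(n \right)} = n^{2}$
$75 \left(35 + 17\right) + L{\left(c \right)} = 75 \left(35 + 17\right) + 28^{2} = 75 \cdot 52 + 784 = 3900 + 784 = 4684$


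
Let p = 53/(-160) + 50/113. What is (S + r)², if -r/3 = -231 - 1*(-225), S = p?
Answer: 107224157401/326886400 ≈ 328.02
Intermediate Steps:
p = 2011/18080 (p = 53*(-1/160) + 50*(1/113) = -53/160 + 50/113 = 2011/18080 ≈ 0.11123)
S = 2011/18080 ≈ 0.11123
r = 18 (r = -3*(-231 - 1*(-225)) = -3*(-231 + 225) = -3*(-6) = 18)
(S + r)² = (2011/18080 + 18)² = (327451/18080)² = 107224157401/326886400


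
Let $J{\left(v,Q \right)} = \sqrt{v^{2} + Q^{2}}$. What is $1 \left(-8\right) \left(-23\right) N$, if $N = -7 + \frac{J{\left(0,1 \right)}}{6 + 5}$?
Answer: $- \frac{13984}{11} \approx -1271.3$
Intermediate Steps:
$J{\left(v,Q \right)} = \sqrt{Q^{2} + v^{2}}$
$N = - \frac{76}{11}$ ($N = -7 + \frac{\sqrt{1^{2} + 0^{2}}}{6 + 5} = -7 + \frac{\sqrt{1 + 0}}{11} = -7 + \sqrt{1} \cdot \frac{1}{11} = -7 + 1 \cdot \frac{1}{11} = -7 + \frac{1}{11} = - \frac{76}{11} \approx -6.9091$)
$1 \left(-8\right) \left(-23\right) N = 1 \left(-8\right) \left(-23\right) \left(- \frac{76}{11}\right) = \left(-8\right) \left(-23\right) \left(- \frac{76}{11}\right) = 184 \left(- \frac{76}{11}\right) = - \frac{13984}{11}$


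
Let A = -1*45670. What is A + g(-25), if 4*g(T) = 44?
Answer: -45659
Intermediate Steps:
g(T) = 11 (g(T) = (1/4)*44 = 11)
A = -45670
A + g(-25) = -45670 + 11 = -45659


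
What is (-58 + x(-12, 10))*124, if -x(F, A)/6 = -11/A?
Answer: -31868/5 ≈ -6373.6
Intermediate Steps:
x(F, A) = 66/A (x(F, A) = -(-66)/A = 66/A)
(-58 + x(-12, 10))*124 = (-58 + 66/10)*124 = (-58 + 66*(⅒))*124 = (-58 + 33/5)*124 = -257/5*124 = -31868/5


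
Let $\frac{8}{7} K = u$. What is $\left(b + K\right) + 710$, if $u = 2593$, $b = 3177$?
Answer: $\frac{49247}{8} \approx 6155.9$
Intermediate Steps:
$K = \frac{18151}{8}$ ($K = \frac{7}{8} \cdot 2593 = \frac{18151}{8} \approx 2268.9$)
$\left(b + K\right) + 710 = \left(3177 + \frac{18151}{8}\right) + 710 = \frac{43567}{8} + 710 = \frac{49247}{8}$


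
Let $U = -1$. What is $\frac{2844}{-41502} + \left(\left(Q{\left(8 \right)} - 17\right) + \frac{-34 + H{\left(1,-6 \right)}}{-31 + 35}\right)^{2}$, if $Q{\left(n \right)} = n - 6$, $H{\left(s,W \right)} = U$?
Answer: $\frac{62418341}{110672} \approx 563.99$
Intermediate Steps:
$H{\left(s,W \right)} = -1$
$Q{\left(n \right)} = -6 + n$ ($Q{\left(n \right)} = n - 6 = -6 + n$)
$\frac{2844}{-41502} + \left(\left(Q{\left(8 \right)} - 17\right) + \frac{-34 + H{\left(1,-6 \right)}}{-31 + 35}\right)^{2} = \frac{2844}{-41502} + \left(\left(\left(-6 + 8\right) - 17\right) + \frac{-34 - 1}{-31 + 35}\right)^{2} = 2844 \left(- \frac{1}{41502}\right) + \left(\left(2 - 17\right) - \frac{35}{4}\right)^{2} = - \frac{474}{6917} + \left(-15 - \frac{35}{4}\right)^{2} = - \frac{474}{6917} + \left(- \frac{95}{4}\right)^{2} = - \frac{474}{6917} + \frac{9025}{16} = \frac{62418341}{110672}$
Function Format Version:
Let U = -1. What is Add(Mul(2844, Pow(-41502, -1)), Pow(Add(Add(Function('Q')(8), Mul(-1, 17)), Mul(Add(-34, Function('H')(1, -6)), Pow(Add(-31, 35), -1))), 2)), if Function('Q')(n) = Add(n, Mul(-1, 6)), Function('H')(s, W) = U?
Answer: Rational(62418341, 110672) ≈ 563.99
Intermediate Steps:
Function('H')(s, W) = -1
Function('Q')(n) = Add(-6, n) (Function('Q')(n) = Add(n, -6) = Add(-6, n))
Add(Mul(2844, Pow(-41502, -1)), Pow(Add(Add(Function('Q')(8), Mul(-1, 17)), Mul(Add(-34, Function('H')(1, -6)), Pow(Add(-31, 35), -1))), 2)) = Add(Mul(2844, Pow(-41502, -1)), Pow(Add(Add(Add(-6, 8), Mul(-1, 17)), Mul(Add(-34, -1), Pow(Add(-31, 35), -1))), 2)) = Add(Mul(2844, Rational(-1, 41502)), Pow(Add(Add(2, -17), Mul(-35, Pow(4, -1))), 2)) = Add(Rational(-474, 6917), Pow(Add(-15, Mul(-35, Rational(1, 4))), 2)) = Add(Rational(-474, 6917), Pow(Add(-15, Rational(-35, 4)), 2)) = Add(Rational(-474, 6917), Pow(Rational(-95, 4), 2)) = Add(Rational(-474, 6917), Rational(9025, 16)) = Rational(62418341, 110672)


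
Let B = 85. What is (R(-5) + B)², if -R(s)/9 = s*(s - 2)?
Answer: 52900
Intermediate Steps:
R(s) = -9*s*(-2 + s) (R(s) = -9*s*(s - 2) = -9*s*(-2 + s))
(R(-5) + B)² = (9*(-5)*(2 - 1*(-5)) + 85)² = (9*(-5)*(2 + 5) + 85)² = (9*(-5)*7 + 85)² = (-315 + 85)² = (-230)² = 52900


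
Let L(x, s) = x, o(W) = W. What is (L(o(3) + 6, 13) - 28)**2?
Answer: 361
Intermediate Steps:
(L(o(3) + 6, 13) - 28)**2 = ((3 + 6) - 28)**2 = (9 - 28)**2 = (-19)**2 = 361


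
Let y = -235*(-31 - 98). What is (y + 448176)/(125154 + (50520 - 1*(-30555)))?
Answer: 159497/68743 ≈ 2.3202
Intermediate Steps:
y = 30315 (y = -235*(-129) = 30315)
(y + 448176)/(125154 + (50520 - 1*(-30555))) = (30315 + 448176)/(125154 + (50520 - 1*(-30555))) = 478491/(125154 + (50520 + 30555)) = 478491/(125154 + 81075) = 478491/206229 = 478491*(1/206229) = 159497/68743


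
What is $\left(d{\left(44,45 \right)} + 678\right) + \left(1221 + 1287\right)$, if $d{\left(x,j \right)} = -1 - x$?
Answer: $3141$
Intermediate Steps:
$\left(d{\left(44,45 \right)} + 678\right) + \left(1221 + 1287\right) = \left(\left(-1 - 44\right) + 678\right) + \left(1221 + 1287\right) = \left(\left(-1 - 44\right) + 678\right) + 2508 = \left(-45 + 678\right) + 2508 = 633 + 2508 = 3141$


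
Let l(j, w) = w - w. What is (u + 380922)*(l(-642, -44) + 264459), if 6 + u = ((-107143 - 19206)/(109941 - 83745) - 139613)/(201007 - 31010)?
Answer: 149534572856295288935/1484413804 ≈ 1.0074e+11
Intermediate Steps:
l(j, w) = 0
u = -30376876969/4453241412 (u = -6 + ((-107143 - 19206)/(109941 - 83745) - 139613)/(201007 - 31010) = -6 + (-126349/26196 - 139613)/169997 = -6 + (-126349*1/26196 - 139613)*(1/169997) = -6 + (-126349/26196 - 139613)*(1/169997) = -6 - 3657428497/26196*1/169997 = -6 - 3657428497/4453241412 = -30376876969/4453241412 ≈ -6.8213)
(u + 380922)*(l(-642, -44) + 264459) = (-30376876969/4453241412 + 380922)*(0 + 264459) = (1696307248264895/4453241412)*264459 = 149534572856295288935/1484413804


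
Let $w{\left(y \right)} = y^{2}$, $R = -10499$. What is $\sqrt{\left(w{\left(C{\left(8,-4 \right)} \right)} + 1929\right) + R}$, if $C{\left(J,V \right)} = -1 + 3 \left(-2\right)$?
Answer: $i \sqrt{8521} \approx 92.309 i$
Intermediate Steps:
$C{\left(J,V \right)} = -7$ ($C{\left(J,V \right)} = -1 - 6 = -7$)
$\sqrt{\left(w{\left(C{\left(8,-4 \right)} \right)} + 1929\right) + R} = \sqrt{\left(\left(-7\right)^{2} + 1929\right) - 10499} = \sqrt{\left(49 + 1929\right) - 10499} = \sqrt{1978 - 10499} = \sqrt{-8521} = i \sqrt{8521}$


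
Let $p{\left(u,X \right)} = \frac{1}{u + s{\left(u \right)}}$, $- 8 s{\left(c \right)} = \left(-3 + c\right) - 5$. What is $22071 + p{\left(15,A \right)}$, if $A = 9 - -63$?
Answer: $\frac{2494031}{113} \approx 22071.0$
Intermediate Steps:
$s{\left(c \right)} = 1 - \frac{c}{8}$ ($s{\left(c \right)} = - \frac{\left(-3 + c\right) - 5}{8} = - \frac{-8 + c}{8} = 1 - \frac{c}{8}$)
$A = 72$ ($A = 9 + 63 = 72$)
$p{\left(u,X \right)} = \frac{1}{1 + \frac{7 u}{8}}$ ($p{\left(u,X \right)} = \frac{1}{u - \left(-1 + \frac{u}{8}\right)} = \frac{1}{1 + \frac{7 u}{8}}$)
$22071 + p{\left(15,A \right)} = 22071 + \frac{8}{8 + 7 \cdot 15} = 22071 + \frac{8}{8 + 105} = 22071 + \frac{8}{113} = \frac{2494031}{113}$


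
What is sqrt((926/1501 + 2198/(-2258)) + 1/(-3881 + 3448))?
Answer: I*sqrt(193195020462756798)/733774357 ≈ 0.59901*I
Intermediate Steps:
sqrt((926/1501 + 2198/(-2258)) + 1/(-3881 + 3448)) = sqrt((926*(1/1501) + 2198*(-1/2258)) + 1/(-433)) = sqrt((926/1501 - 1099/1129) - 1/433) = sqrt(-604145/1694629 - 1/433) = sqrt(-263289414/733774357) = I*sqrt(193195020462756798)/733774357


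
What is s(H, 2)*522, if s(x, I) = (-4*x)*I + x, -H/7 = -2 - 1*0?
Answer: -51156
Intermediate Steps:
H = 14 (H = -7*(-2 - 1*0) = -7*(-2 + 0) = -7*(-2) = 14)
s(x, I) = x - 4*I*x (s(x, I) = -4*I*x + x = x - 4*I*x)
s(H, 2)*522 = (14*(1 - 4*2))*522 = (14*(1 - 8))*522 = (14*(-7))*522 = -98*522 = -51156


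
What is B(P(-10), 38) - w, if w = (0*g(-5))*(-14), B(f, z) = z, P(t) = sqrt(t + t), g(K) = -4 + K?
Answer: 38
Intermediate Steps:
P(t) = sqrt(2)*sqrt(t) (P(t) = sqrt(2*t) = sqrt(2)*sqrt(t))
w = 0 (w = (0*(-4 - 5))*(-14) = (0*(-9))*(-14) = 0*(-14) = 0)
B(P(-10), 38) - w = 38 - 1*0 = 38 + 0 = 38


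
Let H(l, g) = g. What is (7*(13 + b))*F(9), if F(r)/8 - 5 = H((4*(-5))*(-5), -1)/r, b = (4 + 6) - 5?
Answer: 4928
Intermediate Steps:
b = 5 (b = 10 - 5 = 5)
F(r) = 40 - 8/r (F(r) = 40 + 8*(-1/r) = 40 - 8/r)
(7*(13 + b))*F(9) = (7*(13 + 5))*(40 - 8/9) = (7*18)*(40 - 8*1/9) = 126*(40 - 8/9) = 126*(352/9) = 4928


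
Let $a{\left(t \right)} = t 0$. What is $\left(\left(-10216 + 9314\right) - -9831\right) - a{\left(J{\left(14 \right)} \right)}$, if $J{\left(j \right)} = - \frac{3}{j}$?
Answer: $8929$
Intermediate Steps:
$a{\left(t \right)} = 0$
$\left(\left(-10216 + 9314\right) - -9831\right) - a{\left(J{\left(14 \right)} \right)} = \left(\left(-10216 + 9314\right) - -9831\right) - 0 = \left(-902 + 9831\right) + 0 = 8929 + 0 = 8929$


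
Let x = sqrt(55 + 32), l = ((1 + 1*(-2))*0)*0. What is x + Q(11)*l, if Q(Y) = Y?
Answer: sqrt(87) ≈ 9.3274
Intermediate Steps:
l = 0 (l = ((1 - 2)*0)*0 = -1*0*0 = 0*0 = 0)
x = sqrt(87) ≈ 9.3274
x + Q(11)*l = sqrt(87) + 11*0 = sqrt(87) + 0 = sqrt(87)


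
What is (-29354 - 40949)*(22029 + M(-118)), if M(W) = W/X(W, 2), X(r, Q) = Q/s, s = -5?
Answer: -1569444172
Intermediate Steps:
X(r, Q) = -Q/5 (X(r, Q) = Q/(-5) = Q*(-1/5) = -Q/5)
M(W) = -5*W/2 (M(W) = W/((-1/5*2)) = W/(-2/5) = W*(-5/2) = -5*W/2)
(-29354 - 40949)*(22029 + M(-118)) = (-29354 - 40949)*(22029 - 5/2*(-118)) = -70303*(22029 + 295) = -70303*22324 = -1569444172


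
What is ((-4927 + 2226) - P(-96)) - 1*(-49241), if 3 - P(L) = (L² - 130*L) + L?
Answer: 68137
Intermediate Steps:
P(L) = 3 - L² + 129*L (P(L) = 3 - ((L² - 130*L) + L) = 3 - (L² - 129*L) = 3 + (-L² + 129*L) = 3 - L² + 129*L)
((-4927 + 2226) - P(-96)) - 1*(-49241) = ((-4927 + 2226) - (3 - 1*(-96)² + 129*(-96))) - 1*(-49241) = (-2701 - (3 - 1*9216 - 12384)) + 49241 = (-2701 - (3 - 9216 - 12384)) + 49241 = (-2701 - 1*(-21597)) + 49241 = (-2701 + 21597) + 49241 = 18896 + 49241 = 68137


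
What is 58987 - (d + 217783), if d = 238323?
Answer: -397119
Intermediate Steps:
58987 - (d + 217783) = 58987 - (238323 + 217783) = 58987 - 1*456106 = 58987 - 456106 = -397119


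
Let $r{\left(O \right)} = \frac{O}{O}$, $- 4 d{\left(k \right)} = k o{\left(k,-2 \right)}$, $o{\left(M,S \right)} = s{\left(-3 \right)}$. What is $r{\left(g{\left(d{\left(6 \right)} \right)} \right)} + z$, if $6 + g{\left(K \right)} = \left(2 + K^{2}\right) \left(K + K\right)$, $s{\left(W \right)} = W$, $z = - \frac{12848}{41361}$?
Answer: $\frac{28513}{41361} \approx 0.68937$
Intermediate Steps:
$z = - \frac{12848}{41361}$ ($z = \left(-12848\right) \frac{1}{41361} = - \frac{12848}{41361} \approx -0.31063$)
$o{\left(M,S \right)} = -3$
$d{\left(k \right)} = \frac{3 k}{4}$ ($d{\left(k \right)} = - \frac{k \left(-3\right)}{4} = - \frac{\left(-3\right) k}{4} = \frac{3 k}{4}$)
$g{\left(K \right)} = -6 + 2 K \left(2 + K^{2}\right)$ ($g{\left(K \right)} = -6 + \left(2 + K^{2}\right) \left(K + K\right) = -6 + \left(2 + K^{2}\right) 2 K = -6 + 2 K \left(2 + K^{2}\right)$)
$r{\left(O \right)} = 1$
$r{\left(g{\left(d{\left(6 \right)} \right)} \right)} + z = 1 - \frac{12848}{41361} = \frac{28513}{41361}$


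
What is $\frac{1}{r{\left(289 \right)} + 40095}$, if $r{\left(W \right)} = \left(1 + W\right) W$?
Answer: $\frac{1}{123905} \approx 8.0707 \cdot 10^{-6}$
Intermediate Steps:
$r{\left(W \right)} = W \left(1 + W\right)$
$\frac{1}{r{\left(289 \right)} + 40095} = \frac{1}{289 \left(1 + 289\right) + 40095} = \frac{1}{289 \cdot 290 + 40095} = \frac{1}{83810 + 40095} = \frac{1}{123905}$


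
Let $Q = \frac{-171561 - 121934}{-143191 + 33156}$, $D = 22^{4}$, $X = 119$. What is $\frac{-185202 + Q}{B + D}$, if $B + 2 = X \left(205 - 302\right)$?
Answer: $- \frac{4075681715}{4901200977} \approx -0.83157$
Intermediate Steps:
$D = 234256$
$Q = \frac{58699}{22007}$ ($Q = - \frac{293495}{-110035} = \left(-293495\right) \left(- \frac{1}{110035}\right) = \frac{58699}{22007} \approx 2.6673$)
$B = -11545$ ($B = -2 + 119 \left(205 - 302\right) = -2 + 119 \left(-97\right) = -2 - 11543 = -11545$)
$\frac{-185202 + Q}{B + D} = \frac{-185202 + \frac{58699}{22007}}{-11545 + 234256} = - \frac{4075681715}{22007 \cdot 222711} = \left(- \frac{4075681715}{22007}\right) \frac{1}{222711} = - \frac{4075681715}{4901200977}$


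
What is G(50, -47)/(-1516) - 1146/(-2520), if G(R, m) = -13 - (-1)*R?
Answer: 17126/39795 ≈ 0.43036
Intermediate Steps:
G(R, m) = -13 + R
G(50, -47)/(-1516) - 1146/(-2520) = (-13 + 50)/(-1516) - 1146/(-2520) = 37*(-1/1516) - 1146*(-1/2520) = -37/1516 + 191/420 = 17126/39795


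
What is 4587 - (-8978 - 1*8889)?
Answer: 22454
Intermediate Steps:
4587 - (-8978 - 1*8889) = 4587 - (-8978 - 8889) = 4587 - 1*(-17867) = 4587 + 17867 = 22454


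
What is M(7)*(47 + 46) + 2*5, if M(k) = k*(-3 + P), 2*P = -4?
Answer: -3245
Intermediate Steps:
P = -2 (P = (1/2)*(-4) = -2)
M(k) = -5*k (M(k) = k*(-3 - 2) = k*(-5) = -5*k)
M(7)*(47 + 46) + 2*5 = (-5*7)*(47 + 46) + 2*5 = -35*93 + 10 = -3255 + 10 = -3245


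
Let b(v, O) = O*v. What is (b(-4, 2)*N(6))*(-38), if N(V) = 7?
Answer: 2128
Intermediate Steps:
(b(-4, 2)*N(6))*(-38) = ((2*(-4))*7)*(-38) = -8*7*(-38) = -56*(-38) = 2128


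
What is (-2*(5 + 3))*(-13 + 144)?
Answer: -2096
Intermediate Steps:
(-2*(5 + 3))*(-13 + 144) = -2*8*131 = -16*131 = -2096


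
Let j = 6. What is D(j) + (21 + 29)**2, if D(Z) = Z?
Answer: 2506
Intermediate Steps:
D(j) + (21 + 29)**2 = 6 + (21 + 29)**2 = 6 + 50**2 = 6 + 2500 = 2506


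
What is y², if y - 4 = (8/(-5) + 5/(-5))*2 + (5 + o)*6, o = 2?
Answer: 41616/25 ≈ 1664.6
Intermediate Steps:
y = 204/5 (y = 4 + ((8/(-5) + 5/(-5))*2 + (5 + 2)*6) = 4 + ((8*(-⅕) + 5*(-⅕))*2 + 7*6) = 4 + ((-8/5 - 1)*2 + 42) = 4 + (-13/5*2 + 42) = 4 + (-26/5 + 42) = 4 + 184/5 = 204/5 ≈ 40.800)
y² = (204/5)² = 41616/25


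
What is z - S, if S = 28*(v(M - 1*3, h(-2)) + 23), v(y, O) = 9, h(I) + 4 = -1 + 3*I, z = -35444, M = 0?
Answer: -36340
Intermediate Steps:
h(I) = -5 + 3*I (h(I) = -4 + (-1 + 3*I) = -5 + 3*I)
S = 896 (S = 28*(9 + 23) = 28*32 = 896)
z - S = -35444 - 1*896 = -35444 - 896 = -36340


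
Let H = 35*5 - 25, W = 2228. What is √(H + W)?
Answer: √2378 ≈ 48.765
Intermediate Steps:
H = 150 (H = 175 - 25 = 150)
√(H + W) = √(150 + 2228) = √2378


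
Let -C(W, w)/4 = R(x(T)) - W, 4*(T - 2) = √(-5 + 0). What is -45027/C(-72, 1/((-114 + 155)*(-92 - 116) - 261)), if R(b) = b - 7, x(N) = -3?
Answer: 45027/248 ≈ 181.56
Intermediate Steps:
T = 2 + I*√5/4 (T = 2 + √(-5 + 0)/4 = 2 + √(-5)/4 = 2 + (I*√5)/4 = 2 + I*√5/4 ≈ 2.0 + 0.55902*I)
R(b) = -7 + b
C(W, w) = 40 + 4*W (C(W, w) = -4*((-7 - 3) - W) = -4*(-10 - W) = 40 + 4*W)
-45027/C(-72, 1/((-114 + 155)*(-92 - 116) - 261)) = -45027/(40 + 4*(-72)) = -45027/(40 - 288) = -45027/(-248) = -45027*(-1/248) = 45027/248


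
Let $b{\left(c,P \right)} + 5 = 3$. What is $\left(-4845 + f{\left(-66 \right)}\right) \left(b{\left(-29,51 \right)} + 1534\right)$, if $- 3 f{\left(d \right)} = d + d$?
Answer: $-7355132$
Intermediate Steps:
$f{\left(d \right)} = - \frac{2 d}{3}$ ($f{\left(d \right)} = - \frac{d + d}{3} = - \frac{2 d}{3}$)
$b{\left(c,P \right)} = -2$ ($b{\left(c,P \right)} = -5 + 3 = -2$)
$\left(-4845 + f{\left(-66 \right)}\right) \left(b{\left(-29,51 \right)} + 1534\right) = \left(-4845 - -44\right) \left(-2 + 1534\right) = \left(-4845 + 44\right) 1532 = \left(-4801\right) 1532 = -7355132$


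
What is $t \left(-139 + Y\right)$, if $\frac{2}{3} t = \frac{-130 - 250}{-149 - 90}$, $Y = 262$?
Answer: $\frac{70110}{239} \approx 293.35$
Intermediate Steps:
$t = \frac{570}{239}$ ($t = \frac{3 \frac{-130 - 250}{-149 - 90}}{2} = \frac{3 \left(- \frac{380}{-239}\right)}{2} = \frac{3 \left(\left(-380\right) \left(- \frac{1}{239}\right)\right)}{2} = \frac{3}{2} \cdot \frac{380}{239} = \frac{570}{239} \approx 2.3849$)
$t \left(-139 + Y\right) = \frac{570 \left(-139 + 262\right)}{239} = \frac{570}{239} \cdot 123 = \frac{70110}{239}$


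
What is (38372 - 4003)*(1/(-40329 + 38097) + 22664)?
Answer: 1738591849343/2232 ≈ 7.7894e+8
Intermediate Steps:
(38372 - 4003)*(1/(-40329 + 38097) + 22664) = 34369*(1/(-2232) + 22664) = 34369*(-1/2232 + 22664) = 34369*(50586047/2232) = 1738591849343/2232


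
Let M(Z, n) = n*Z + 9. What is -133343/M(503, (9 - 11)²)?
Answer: -3101/47 ≈ -65.979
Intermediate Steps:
M(Z, n) = 9 + Z*n (M(Z, n) = Z*n + 9 = 9 + Z*n)
-133343/M(503, (9 - 11)²) = -133343/(9 + 503*(9 - 11)²) = -133343/(9 + 503*(-2)²) = -133343/(9 + 503*4) = -133343/(9 + 2012) = -133343/2021 = -133343*1/2021 = -3101/47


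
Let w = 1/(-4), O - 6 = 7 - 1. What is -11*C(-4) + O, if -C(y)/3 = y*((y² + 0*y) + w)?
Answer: -2067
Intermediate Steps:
O = 12 (O = 6 + (7 - 1) = 6 + 6 = 12)
w = -¼ ≈ -0.25000
C(y) = -3*y*(-¼ + y²) (C(y) = -3*y*((y² + 0*y) - ¼) = -3*y*((y² + 0) - ¼) = -3*y*(y² - ¼) = -3*y*(-¼ + y²))
-11*C(-4) + O = -33*(-4)*(¼ - 1*(-4)²) + 12 = -33*(-4)*(¼ - 1*16) + 12 = -33*(-4)*(¼ - 16) + 12 = -33*(-4)*(-63)/4 + 12 = -11*189 + 12 = -2079 + 12 = -2067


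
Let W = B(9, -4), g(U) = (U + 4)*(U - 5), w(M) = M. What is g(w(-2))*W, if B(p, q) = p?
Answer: -126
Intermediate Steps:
g(U) = (-5 + U)*(4 + U) (g(U) = (4 + U)*(-5 + U) = (-5 + U)*(4 + U))
W = 9
g(w(-2))*W = (-20 + (-2)² - 1*(-2))*9 = (-20 + 4 + 2)*9 = -14*9 = -126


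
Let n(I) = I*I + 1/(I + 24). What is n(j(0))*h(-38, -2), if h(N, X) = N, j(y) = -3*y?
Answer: -19/12 ≈ -1.5833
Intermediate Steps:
n(I) = I**2 + 1/(24 + I)
n(j(0))*h(-38, -2) = ((1 + (-3*0)**3 + 24*(-3*0)**2)/(24 - 3*0))*(-38) = ((1 + 0**3 + 24*0**2)/(24 + 0))*(-38) = ((1 + 0 + 24*0)/24)*(-38) = ((1 + 0 + 0)/24)*(-38) = ((1/24)*1)*(-38) = (1/24)*(-38) = -19/12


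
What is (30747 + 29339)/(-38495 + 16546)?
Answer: -60086/21949 ≈ -2.7375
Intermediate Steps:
(30747 + 29339)/(-38495 + 16546) = 60086/(-21949) = 60086*(-1/21949) = -60086/21949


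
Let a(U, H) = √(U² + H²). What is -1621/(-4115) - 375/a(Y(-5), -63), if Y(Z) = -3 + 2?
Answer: 1621/4115 - 75*√3970/794 ≈ -5.5577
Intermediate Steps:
Y(Z) = -1
a(U, H) = √(H² + U²)
-1621/(-4115) - 375/a(Y(-5), -63) = -1621/(-4115) - 375/√((-63)² + (-1)²) = -1621*(-1/4115) - 375/√(3969 + 1) = 1621/4115 - 375*√3970/3970 = 1621/4115 - 75*√3970/794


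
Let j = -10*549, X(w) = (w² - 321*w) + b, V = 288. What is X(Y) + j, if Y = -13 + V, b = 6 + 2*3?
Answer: -18128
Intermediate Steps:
b = 12 (b = 6 + 6 = 12)
Y = 275 (Y = -13 + 288 = 275)
X(w) = 12 + w² - 321*w (X(w) = (w² - 321*w) + 12 = 12 + w² - 321*w)
j = -5490
X(Y) + j = (12 + 275² - 321*275) - 5490 = (12 + 75625 - 88275) - 5490 = -12638 - 5490 = -18128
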